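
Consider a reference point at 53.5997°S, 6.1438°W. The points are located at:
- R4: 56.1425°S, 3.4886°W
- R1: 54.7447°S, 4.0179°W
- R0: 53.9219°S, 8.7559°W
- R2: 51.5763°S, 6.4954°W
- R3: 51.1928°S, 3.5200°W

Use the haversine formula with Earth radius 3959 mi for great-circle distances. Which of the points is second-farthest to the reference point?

Distances from the reference point (53.5997°S, 6.1438°W):
R4: 204.9 mi
R3: 199.7 mi
R2: 140.6 mi
R1: 116.8 mi
R0: 109.0 mi
The second-farthest is R3 at 199.7 mi.

R3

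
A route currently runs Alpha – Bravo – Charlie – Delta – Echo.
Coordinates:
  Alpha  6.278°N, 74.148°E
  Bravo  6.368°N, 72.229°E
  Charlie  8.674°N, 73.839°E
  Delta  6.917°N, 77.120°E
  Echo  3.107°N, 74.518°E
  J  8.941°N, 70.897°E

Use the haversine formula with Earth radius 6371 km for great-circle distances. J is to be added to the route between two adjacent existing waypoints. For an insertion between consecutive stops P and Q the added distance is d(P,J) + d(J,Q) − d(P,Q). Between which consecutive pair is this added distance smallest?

between Bravo and Charlie

Added distance for inserting J between each consecutive pair:
Alpha–Bravo: 574.0 km
Bravo–Charlie: 334.4 km
Charlie–Delta: 635.1 km
Delta–Echo: 971.2 km
Smallest added distance is 334.4 km, inserting between Bravo and Charlie.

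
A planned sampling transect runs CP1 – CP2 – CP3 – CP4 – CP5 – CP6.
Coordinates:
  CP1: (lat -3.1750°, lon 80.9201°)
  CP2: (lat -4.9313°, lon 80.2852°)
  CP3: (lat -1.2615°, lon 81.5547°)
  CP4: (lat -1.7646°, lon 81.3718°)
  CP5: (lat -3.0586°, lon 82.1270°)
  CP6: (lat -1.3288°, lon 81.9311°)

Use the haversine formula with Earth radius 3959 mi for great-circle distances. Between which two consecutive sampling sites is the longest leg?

Leg distances:
CP1→CP2: 129.0 mi
CP2→CP3: 268.3 mi
CP3→CP4: 37.0 mi
CP4→CP5: 103.5 mi
CP5→CP6: 120.3 mi
The longest leg is CP2–CP3 at 268.3 mi.

CP2–CP3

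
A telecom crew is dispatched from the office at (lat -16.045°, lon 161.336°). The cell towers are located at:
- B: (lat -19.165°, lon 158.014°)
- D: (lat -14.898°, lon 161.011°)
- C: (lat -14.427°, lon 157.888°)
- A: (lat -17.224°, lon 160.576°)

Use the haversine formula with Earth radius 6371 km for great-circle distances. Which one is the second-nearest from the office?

Distance to each, sorted:
D: 132.2 km
A: 154.1 km
C: 411.3 km
B: 494.2 km
The second-nearest is A at 154.1 km.

A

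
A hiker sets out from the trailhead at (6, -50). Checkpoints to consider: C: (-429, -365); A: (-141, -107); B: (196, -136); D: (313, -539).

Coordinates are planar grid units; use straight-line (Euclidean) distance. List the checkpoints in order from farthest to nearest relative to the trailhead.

Computing each straight-line distance from (6, -50):
D (313, -539): 577.4
C (-429, -365): 537.1
B (196, -136): 208.6
A (-141, -107): 157.7

D, C, B, A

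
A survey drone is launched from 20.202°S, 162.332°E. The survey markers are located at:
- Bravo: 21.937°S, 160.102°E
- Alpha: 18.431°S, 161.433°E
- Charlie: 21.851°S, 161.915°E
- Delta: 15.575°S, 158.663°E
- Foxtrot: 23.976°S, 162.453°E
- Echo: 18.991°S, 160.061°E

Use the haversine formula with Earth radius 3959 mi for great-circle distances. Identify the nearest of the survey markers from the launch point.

Charlie

Distance to each, sorted:
Charlie: 117.1 mi
Alpha: 135.7 mi
Echo: 169.9 mi
Bravo: 187.2 mi
Foxtrot: 260.9 mi
Delta: 400.5 mi
The nearest is Charlie at 117.1 mi.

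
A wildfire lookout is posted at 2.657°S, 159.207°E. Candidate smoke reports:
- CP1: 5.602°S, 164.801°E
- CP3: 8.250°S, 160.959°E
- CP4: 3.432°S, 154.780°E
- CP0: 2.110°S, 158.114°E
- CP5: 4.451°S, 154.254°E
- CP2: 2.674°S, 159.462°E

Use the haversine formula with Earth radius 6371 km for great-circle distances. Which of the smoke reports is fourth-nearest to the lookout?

CP5

Distance to each, sorted:
CP2: 28.4 km
CP0: 135.8 km
CP4: 499.1 km
CP5: 584.7 km
CP3: 651.4 km
CP1: 701.5 km
The fourth-nearest is CP5 at 584.7 km.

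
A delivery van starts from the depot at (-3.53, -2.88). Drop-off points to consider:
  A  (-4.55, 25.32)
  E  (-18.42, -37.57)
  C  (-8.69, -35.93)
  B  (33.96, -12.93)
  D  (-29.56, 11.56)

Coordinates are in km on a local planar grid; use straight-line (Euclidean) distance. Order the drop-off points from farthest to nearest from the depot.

B, E, C, D, A

Distances from the depot:
B (33.96, -12.93): 38.8 km
E (-18.42, -37.57): 37.8 km
C (-8.69, -35.93): 33.5 km
D (-29.56, 11.56): 29.8 km
A (-4.55, 25.32): 28.2 km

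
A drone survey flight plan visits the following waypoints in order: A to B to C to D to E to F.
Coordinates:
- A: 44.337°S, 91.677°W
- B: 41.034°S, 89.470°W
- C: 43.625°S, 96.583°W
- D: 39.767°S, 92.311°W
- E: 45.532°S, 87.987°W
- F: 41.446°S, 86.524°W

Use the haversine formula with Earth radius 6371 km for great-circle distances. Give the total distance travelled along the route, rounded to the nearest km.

2818 km

Leg distances:
A→B: 409.1 km  (cumulative 409.1 km)
B→C: 651.5 km  (cumulative 1060.7 km)
C→D: 556.5 km  (cumulative 1617.2 km)
D→E: 731.8 km  (cumulative 2349.0 km)
E→F: 469.4 km  (cumulative 2818.4 km)
Total route length ≈ 2818 km.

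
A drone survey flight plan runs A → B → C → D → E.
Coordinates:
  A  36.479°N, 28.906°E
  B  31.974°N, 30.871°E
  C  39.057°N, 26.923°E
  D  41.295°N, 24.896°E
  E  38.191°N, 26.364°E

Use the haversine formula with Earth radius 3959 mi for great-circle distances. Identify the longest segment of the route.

Leg distances:
A→B: 330.9 mi
B→C: 537.3 mi
C→D: 188.0 mi
D→E: 228.2 mi
The longest leg is B–C at 537.3 mi.

B–C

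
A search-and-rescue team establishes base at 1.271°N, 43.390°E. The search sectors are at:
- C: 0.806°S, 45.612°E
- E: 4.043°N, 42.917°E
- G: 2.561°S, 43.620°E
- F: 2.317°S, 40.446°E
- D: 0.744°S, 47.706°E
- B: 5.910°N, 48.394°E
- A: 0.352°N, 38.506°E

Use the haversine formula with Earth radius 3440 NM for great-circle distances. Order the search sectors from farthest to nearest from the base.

B, A, D, F, G, C, E

Distances from the base:
B 5.910°N, 48.394°E: 409.2 NM
A 0.352°N, 38.506°E: 298.3 NM
D 0.744°S, 47.706°E: 286.0 NM
F 2.317°S, 40.446°E: 278.6 NM
G 2.561°S, 43.620°E: 230.5 NM
C 0.806°S, 45.612°E: 182.6 NM
E 4.043°N, 42.917°E: 168.8 NM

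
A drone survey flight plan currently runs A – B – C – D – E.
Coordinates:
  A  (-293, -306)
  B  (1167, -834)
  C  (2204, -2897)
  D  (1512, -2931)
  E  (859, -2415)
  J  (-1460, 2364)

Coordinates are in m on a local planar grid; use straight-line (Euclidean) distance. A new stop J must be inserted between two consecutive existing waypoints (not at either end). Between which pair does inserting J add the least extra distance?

between A and B

Added distance for inserting J between each consecutive pair:
A–B: 5500.0 m
B–C: 8240.8 m
C–D: 11790.4 m
D–E: 10551.7 m
Smallest added distance is 5500.0 m, inserting between A and B.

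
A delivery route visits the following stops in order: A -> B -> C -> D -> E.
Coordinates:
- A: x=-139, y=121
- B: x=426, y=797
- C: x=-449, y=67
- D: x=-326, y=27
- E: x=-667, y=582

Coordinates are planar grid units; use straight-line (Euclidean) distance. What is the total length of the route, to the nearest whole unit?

Leg distances:
A→B: 881.0  (cumulative 881.0)
B→C: 1139.5  (cumulative 2020.6)
C→D: 129.3  (cumulative 2149.9)
D→E: 651.4  (cumulative 2801.3)
Total route length ≈ 2801.

2801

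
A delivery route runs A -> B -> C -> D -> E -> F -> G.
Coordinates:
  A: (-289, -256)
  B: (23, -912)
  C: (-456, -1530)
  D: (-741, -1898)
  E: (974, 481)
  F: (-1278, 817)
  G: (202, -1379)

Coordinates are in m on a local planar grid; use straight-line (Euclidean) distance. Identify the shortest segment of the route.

C–D

Leg distances:
A→B: 726.4 m
B→C: 781.9 m
C→D: 465.5 m
D→E: 2932.7 m
E→F: 2276.9 m
F→G: 2648.2 m
The shortest leg is C–D at 465.5 m.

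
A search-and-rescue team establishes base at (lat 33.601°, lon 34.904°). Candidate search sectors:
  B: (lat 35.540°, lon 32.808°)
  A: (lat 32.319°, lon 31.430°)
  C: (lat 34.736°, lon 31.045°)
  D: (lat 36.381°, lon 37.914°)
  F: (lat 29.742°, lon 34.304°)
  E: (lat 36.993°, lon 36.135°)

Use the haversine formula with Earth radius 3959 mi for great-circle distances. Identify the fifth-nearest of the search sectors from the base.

D

Distances from the base ((lat 33.601°, lon 34.904°)):
B: 179.4 mi
A: 220.0 mi
C: 234.1 mi
E: 244.4 mi
D: 256.7 mi
F: 269.0 mi
The fifth-nearest is D at 256.7 mi.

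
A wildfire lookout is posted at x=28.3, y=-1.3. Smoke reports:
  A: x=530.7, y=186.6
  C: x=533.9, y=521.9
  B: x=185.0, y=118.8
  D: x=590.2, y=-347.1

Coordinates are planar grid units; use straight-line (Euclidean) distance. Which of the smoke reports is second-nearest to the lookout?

A

Distances from the lookout (x=28.3, y=-1.3):
B: 197.4
A: 536.4
D: 659.8
C: 727.6
The second-nearest is A at 536.4.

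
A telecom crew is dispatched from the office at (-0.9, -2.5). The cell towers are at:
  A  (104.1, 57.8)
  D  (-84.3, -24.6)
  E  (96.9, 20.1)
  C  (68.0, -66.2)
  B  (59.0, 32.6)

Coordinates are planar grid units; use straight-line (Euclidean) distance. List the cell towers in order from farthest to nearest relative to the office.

A, E, C, D, B

Distances from the office:
A (104.1, 57.8): 121.1
E (96.9, 20.1): 100.4
C (68.0, -66.2): 93.8
D (-84.3, -24.6): 86.3
B (59.0, 32.6): 69.4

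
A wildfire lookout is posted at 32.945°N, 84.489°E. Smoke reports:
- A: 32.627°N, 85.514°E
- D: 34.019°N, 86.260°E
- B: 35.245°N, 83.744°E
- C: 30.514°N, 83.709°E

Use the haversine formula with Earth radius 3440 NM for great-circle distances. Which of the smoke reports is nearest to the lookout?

Distances from the lookout (32.945°N, 84.489°E):
A: 55.1 NM
D: 109.6 NM
B: 143.0 NM
C: 151.3 NM
The nearest is A at 55.1 NM.

A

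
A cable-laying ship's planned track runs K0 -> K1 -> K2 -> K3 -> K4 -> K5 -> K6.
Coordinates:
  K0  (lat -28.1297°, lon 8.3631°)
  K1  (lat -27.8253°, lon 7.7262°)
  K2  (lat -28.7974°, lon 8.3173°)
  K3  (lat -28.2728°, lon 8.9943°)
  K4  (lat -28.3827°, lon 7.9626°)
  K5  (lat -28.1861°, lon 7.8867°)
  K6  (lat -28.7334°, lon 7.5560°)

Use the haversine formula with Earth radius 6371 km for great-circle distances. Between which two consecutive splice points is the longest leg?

Leg distances:
K0→K1: 71.1 km
K1→K2: 122.6 km
K2→K3: 88.2 km
K3→K4: 101.7 km
K4→K5: 23.1 km
K5→K6: 68.9 km
The longest leg is K1–K2 at 122.6 km.

K1–K2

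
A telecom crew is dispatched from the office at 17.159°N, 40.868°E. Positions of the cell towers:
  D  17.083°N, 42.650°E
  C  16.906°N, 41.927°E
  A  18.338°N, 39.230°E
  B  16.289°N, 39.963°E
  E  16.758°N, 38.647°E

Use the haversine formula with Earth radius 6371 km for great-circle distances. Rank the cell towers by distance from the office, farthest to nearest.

Distances from the office:
E 16.758°N, 38.647°E: 240.4 km
A 18.338°N, 39.230°E: 217.4 km
D 17.083°N, 42.650°E: 189.6 km
B 16.289°N, 39.963°E: 136.6 km
C 16.906°N, 41.927°E: 116.1 km

E, A, D, B, C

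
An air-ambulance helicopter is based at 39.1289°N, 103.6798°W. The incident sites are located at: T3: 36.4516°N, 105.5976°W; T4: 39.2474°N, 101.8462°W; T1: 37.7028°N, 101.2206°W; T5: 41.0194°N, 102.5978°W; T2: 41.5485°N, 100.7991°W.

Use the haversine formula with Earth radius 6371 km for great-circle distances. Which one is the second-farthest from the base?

Distances from the base (39.1289°N, 103.6798°W):
T2: 363.3 km
T3: 342.1 km
T1: 266.5 km
T5: 229.5 km
T4: 158.6 km
The second-farthest is T3 at 342.1 km.

T3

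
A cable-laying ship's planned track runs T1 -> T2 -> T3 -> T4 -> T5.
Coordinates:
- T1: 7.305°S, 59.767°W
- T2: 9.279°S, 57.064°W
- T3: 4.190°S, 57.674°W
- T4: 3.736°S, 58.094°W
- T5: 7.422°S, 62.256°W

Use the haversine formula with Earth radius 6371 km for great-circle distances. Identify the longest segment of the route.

Leg distances:
T1→T2: 369.6 km
T2→T3: 569.9 km
T3→T4: 68.7 km
T4→T5: 616.5 km
The longest leg is T4–T5 at 616.5 km.

T4–T5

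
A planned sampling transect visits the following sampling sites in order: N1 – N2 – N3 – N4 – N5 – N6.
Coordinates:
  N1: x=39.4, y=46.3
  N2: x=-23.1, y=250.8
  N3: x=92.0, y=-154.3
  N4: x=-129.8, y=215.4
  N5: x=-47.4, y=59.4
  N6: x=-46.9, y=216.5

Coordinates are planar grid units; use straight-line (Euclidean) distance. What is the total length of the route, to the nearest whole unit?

Leg distances:
N1→N2: 213.8  (cumulative 213.8)
N2→N3: 421.1  (cumulative 635.0)
N3→N4: 431.1  (cumulative 1066.1)
N4→N5: 176.4  (cumulative 1242.5)
N5→N6: 157.1  (cumulative 1399.6)
Total route length ≈ 1400.

1400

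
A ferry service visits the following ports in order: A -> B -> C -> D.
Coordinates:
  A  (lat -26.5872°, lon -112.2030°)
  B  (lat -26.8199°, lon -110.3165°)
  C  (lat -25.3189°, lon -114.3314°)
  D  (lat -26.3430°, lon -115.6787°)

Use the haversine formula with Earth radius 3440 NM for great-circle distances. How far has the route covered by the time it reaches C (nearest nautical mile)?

Leg distances:
A→B: 102.1 NM  (cumulative 102.1 NM)
B→C: 234.5 NM  (cumulative 336.7 NM)
Cumulative distance at C ≈ 337 NM.

337 NM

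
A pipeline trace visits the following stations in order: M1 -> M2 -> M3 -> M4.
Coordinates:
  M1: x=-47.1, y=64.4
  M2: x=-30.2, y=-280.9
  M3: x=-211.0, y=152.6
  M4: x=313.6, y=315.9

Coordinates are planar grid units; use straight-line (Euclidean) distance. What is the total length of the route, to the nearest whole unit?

1365

Leg distances:
M1→M2: 345.7  (cumulative 345.7)
M2→M3: 469.7  (cumulative 815.4)
M3→M4: 549.4  (cumulative 1364.8)
Total route length ≈ 1365.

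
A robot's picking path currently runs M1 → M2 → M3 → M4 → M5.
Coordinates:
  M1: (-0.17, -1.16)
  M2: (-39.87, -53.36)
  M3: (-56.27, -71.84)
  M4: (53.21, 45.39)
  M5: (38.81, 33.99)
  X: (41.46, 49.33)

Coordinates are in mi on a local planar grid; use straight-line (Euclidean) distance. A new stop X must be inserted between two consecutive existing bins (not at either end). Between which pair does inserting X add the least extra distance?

between M3 and M4

Added distance for inserting X between each consecutive pair:
M1–M2: 130.9 mi
M2–M3: 262.0 mi
M3–M4: 7.7 mi
M4–M5: 9.6 mi
Smallest added distance is 7.7 mi, inserting between M3 and M4.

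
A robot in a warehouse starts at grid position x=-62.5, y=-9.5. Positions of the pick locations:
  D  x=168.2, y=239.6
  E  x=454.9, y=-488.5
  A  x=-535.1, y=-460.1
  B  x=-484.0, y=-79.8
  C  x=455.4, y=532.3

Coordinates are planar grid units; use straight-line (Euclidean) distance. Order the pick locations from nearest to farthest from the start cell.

Distance from the start cell at x=-62.5, y=-9.5 to each:
D x=168.2, y=239.6: 339.5
B x=-484.0, y=-79.8: 427.3
A x=-535.1, y=-460.1: 653.0
E x=454.9, y=-488.5: 705.1
C x=455.4, y=532.3: 749.5

D, B, A, E, C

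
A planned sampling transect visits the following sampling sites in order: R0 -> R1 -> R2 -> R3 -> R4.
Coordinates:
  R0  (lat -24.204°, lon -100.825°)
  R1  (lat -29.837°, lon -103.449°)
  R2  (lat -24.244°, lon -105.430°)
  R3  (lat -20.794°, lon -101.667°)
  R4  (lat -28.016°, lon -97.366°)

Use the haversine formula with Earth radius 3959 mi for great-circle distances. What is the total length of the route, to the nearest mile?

1732 mi

Leg distances:
R0→R1: 421.4 mi  (cumulative 421.4 mi)
R1→R2: 405.2 mi  (cumulative 826.6 mi)
R2→R3: 338.4 mi  (cumulative 1164.9 mi)
R3→R4: 567.5 mi  (cumulative 1732.5 mi)
Total route length ≈ 1732 mi.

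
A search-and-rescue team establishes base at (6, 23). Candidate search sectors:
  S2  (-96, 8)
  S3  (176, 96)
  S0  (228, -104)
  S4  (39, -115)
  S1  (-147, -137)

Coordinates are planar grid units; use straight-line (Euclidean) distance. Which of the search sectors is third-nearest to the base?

Distance to each, sorted:
S2: 103.1
S4: 141.9
S3: 185.0
S1: 221.4
S0: 255.8
The third-nearest is S3 at 185.0.

S3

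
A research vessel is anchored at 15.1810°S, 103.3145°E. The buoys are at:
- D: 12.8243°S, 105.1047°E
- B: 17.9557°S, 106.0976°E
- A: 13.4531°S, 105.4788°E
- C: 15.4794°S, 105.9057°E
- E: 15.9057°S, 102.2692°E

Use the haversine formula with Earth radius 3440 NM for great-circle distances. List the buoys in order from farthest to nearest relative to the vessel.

B, D, A, C, E

Distances from the vessel:
B 17.9557°S, 106.0976°E: 231.1 NM
D 12.8243°S, 105.1047°E: 175.8 NM
A 13.4531°S, 105.4788°E: 163.1 NM
C 15.4794°S, 105.9057°E: 151.1 NM
E 15.9057°S, 102.2692°E: 74.5 NM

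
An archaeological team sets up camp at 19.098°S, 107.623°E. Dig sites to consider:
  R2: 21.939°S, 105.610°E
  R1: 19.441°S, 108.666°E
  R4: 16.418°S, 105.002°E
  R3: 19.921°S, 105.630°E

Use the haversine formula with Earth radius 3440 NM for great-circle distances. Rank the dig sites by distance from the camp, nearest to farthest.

R1, R3, R2, R4

Distance from the camp at 19.098°S, 107.623°E to each:
R1 19.441°S, 108.666°E: 62.6 NM
R3 19.921°S, 105.630°E: 123.1 NM
R2 21.939°S, 105.610°E: 204.7 NM
R4 16.418°S, 105.002°E: 219.9 NM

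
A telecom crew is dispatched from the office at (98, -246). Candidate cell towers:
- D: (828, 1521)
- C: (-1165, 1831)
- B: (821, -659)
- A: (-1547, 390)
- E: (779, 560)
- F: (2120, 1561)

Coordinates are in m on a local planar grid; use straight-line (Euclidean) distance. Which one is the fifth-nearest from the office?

C

Distances from the office ((98, -246)):
B: 832.6 m
E: 1055.2 m
A: 1763.7 m
D: 1911.9 m
C: 2430.9 m
F: 2711.8 m
The fifth-nearest is C at 2430.9 m.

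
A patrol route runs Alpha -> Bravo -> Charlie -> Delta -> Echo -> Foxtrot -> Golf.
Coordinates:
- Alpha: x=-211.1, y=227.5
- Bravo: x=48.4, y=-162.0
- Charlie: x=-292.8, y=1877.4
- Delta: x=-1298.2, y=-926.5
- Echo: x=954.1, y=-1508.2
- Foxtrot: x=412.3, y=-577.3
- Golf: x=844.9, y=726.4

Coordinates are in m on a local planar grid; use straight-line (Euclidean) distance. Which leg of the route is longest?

Leg distances:
Alpha→Bravo: 468.0 m
Bravo→Charlie: 2067.7 m
Charlie→Delta: 2978.7 m
Delta→Echo: 2326.2 m
Echo→Foxtrot: 1077.1 m
Foxtrot→Golf: 1373.6 m
The longest leg is Charlie–Delta at 2978.7 m.

Charlie–Delta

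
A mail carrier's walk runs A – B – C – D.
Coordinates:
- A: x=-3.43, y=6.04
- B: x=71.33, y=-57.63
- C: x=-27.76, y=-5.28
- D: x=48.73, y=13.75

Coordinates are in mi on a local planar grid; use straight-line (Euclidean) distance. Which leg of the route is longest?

B–C

Leg distances:
A→B: 98.2 mi
B→C: 112.1 mi
C→D: 78.8 mi
The longest leg is B–C at 112.1 mi.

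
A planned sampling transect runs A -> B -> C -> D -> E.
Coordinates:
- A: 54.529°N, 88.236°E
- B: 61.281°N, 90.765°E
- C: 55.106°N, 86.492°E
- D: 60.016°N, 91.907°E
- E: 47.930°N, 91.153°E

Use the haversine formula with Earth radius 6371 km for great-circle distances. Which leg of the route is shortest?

C–D

Leg distances:
A→B: 765.4 km
B→C: 730.5 km
C→D: 633.9 km
D→E: 1344.8 km
The shortest leg is C–D at 633.9 km.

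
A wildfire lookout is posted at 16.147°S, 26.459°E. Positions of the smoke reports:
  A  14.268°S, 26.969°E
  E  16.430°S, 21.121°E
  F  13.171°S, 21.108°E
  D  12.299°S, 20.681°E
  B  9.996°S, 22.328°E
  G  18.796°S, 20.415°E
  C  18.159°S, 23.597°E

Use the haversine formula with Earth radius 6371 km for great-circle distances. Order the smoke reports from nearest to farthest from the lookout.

Computing each great-circle distance from 16.147°S, 26.459°E:
A 14.268°S, 26.969°E: 216.0 km
C 18.159°S, 23.597°E: 377.5 km
E 16.430°S, 21.121°E: 570.6 km
F 13.171°S, 21.108°E: 663.9 km
G 18.796°S, 20.415°E: 705.4 km
D 12.299°S, 20.681°E: 755.5 km
B 9.996°S, 22.328°E: 817.2 km

A, C, E, F, G, D, B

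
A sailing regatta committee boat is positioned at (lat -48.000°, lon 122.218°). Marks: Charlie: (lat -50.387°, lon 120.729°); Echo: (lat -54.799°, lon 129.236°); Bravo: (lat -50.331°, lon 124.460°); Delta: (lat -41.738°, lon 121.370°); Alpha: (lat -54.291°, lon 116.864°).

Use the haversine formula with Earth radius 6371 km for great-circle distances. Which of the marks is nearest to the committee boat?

Charlie

Distances from the committee boat ((lat -48.000°, lon 122.218°)):
Charlie: 286.6 km
Bravo: 306.2 km
Delta: 699.5 km
Alpha: 792.5 km
Echo: 898.2 km
The nearest is Charlie at 286.6 km.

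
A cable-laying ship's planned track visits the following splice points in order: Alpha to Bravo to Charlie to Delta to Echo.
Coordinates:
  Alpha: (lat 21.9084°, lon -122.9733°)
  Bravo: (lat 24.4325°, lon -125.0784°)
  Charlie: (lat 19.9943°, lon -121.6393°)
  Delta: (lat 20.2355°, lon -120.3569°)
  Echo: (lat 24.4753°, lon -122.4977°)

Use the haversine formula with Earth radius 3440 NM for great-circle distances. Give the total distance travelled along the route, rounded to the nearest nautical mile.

Leg distances:
Alpha→Bravo: 191.0 NM  (cumulative 191.0 NM)
Bravo→Charlie: 327.9 NM  (cumulative 518.9 NM)
Charlie→Delta: 73.7 NM  (cumulative 592.6 NM)
Delta→Echo: 280.9 NM  (cumulative 873.5 NM)
Total route length ≈ 874 NM.

874 NM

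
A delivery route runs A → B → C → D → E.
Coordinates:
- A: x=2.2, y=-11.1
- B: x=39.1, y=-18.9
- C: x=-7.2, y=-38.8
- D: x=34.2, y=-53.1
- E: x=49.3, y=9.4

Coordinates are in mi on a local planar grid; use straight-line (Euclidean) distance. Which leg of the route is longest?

D–E

Leg distances:
A→B: 37.7 mi
B→C: 50.4 mi
C→D: 43.8 mi
D→E: 64.3 mi
The longest leg is D–E at 64.3 mi.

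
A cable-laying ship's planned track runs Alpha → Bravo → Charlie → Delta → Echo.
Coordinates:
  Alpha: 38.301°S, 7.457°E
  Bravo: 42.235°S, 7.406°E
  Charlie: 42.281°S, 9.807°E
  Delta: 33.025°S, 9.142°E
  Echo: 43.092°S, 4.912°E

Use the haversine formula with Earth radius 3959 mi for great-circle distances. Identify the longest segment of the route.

Leg distances:
Alpha→Bravo: 271.8 mi
Bravo→Charlie: 122.8 mi
Charlie→Delta: 640.6 mi
Delta→Echo: 732.4 mi
The longest leg is Delta–Echo at 732.4 mi.

Delta–Echo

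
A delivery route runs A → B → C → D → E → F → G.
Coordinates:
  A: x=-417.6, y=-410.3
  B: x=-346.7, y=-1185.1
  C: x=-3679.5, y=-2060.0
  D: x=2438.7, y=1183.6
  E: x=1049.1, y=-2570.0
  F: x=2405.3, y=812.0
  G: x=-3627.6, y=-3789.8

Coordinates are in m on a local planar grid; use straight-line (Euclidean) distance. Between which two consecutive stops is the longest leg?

F–G

Leg distances:
A→B: 778.0 m
B→C: 3445.7 m
C→D: 6924.8 m
D→E: 4002.6 m
E→F: 3643.8 m
F→G: 7587.7 m
The longest leg is F–G at 7587.7 m.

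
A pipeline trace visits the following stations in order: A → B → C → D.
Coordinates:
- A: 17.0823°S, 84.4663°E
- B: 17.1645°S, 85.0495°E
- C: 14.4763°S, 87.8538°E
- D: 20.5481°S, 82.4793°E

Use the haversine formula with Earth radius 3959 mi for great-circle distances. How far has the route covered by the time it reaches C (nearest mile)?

302 mi

Leg distances:
A→B: 38.9 mi  (cumulative 38.9 mi)
B→C: 263.2 mi  (cumulative 302.1 mi)
Cumulative distance at C ≈ 302 mi.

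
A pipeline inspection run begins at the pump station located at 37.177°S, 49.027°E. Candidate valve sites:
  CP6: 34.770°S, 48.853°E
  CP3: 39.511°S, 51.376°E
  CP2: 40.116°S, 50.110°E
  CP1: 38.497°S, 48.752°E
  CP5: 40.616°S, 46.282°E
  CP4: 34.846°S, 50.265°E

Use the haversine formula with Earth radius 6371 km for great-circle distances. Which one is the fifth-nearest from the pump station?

Distances from the pump station (37.177°S, 49.027°E):
CP1: 148.8 km
CP6: 268.1 km
CP4: 282.1 km
CP3: 330.6 km
CP2: 340.1 km
CP5: 450.1 km
The fifth-nearest is CP2 at 340.1 km.

CP2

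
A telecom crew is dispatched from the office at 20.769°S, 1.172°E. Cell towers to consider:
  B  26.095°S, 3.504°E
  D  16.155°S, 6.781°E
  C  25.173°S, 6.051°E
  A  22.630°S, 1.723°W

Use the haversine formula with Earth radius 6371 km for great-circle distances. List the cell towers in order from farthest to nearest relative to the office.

Distances from the office:
D 16.155°S, 6.781°E: 782.9 km
C 25.173°S, 6.051°E: 699.4 km
B 26.095°S, 3.504°E: 638.2 km
A 22.630°S, 1.723°W: 363.7 km

D, C, B, A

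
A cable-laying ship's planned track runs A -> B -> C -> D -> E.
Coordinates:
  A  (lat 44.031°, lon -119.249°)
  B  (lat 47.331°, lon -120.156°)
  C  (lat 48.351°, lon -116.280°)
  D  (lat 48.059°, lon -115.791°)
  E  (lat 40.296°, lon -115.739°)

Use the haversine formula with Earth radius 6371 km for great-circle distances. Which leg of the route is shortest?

Leg distances:
A→B: 373.6 km
B→C: 310.7 km
C→D: 48.7 km
D→E: 863.2 km
The shortest leg is C–D at 48.7 km.

C–D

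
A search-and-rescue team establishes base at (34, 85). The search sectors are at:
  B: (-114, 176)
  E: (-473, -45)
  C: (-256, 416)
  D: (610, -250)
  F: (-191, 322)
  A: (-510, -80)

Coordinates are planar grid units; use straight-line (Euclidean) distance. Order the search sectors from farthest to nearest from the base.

D, A, E, C, F, B

Distance from the base at (34, 85) to each:
D (610, -250): 666.3
A (-510, -80): 568.5
E (-473, -45): 523.4
C (-256, 416): 440.1
F (-191, 322): 326.8
B (-114, 176): 173.7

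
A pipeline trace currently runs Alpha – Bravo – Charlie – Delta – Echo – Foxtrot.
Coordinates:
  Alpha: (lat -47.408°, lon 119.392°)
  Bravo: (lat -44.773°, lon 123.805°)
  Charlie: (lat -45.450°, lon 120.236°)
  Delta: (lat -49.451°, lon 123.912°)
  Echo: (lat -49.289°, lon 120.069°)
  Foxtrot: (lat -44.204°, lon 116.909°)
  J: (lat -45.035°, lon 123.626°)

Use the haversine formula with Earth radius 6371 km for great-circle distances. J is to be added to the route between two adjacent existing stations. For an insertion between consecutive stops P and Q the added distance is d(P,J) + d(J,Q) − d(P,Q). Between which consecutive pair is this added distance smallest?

Added distance for inserting J between each consecutive pair:
Alpha–Bravo: 2.5 km
Bravo–Charlie: 11.8 km
Charlie–Delta: 237.3 km
Delta–Echo: 756.7 km
Echo–Foxtrot: 469.0 km
Smallest added distance is 2.5 km, inserting between Alpha and Bravo.

between Alpha and Bravo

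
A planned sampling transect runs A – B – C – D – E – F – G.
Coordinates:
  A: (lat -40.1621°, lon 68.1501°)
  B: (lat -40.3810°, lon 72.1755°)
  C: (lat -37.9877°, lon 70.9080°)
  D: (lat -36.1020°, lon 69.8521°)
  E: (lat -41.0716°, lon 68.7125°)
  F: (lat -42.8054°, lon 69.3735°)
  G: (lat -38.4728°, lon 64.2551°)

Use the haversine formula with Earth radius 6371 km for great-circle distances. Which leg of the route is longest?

Leg distances:
A→B: 342.4 km
B→C: 287.7 km
C→D: 229.7 km
D→E: 561.4 km
E→F: 200.4 km
F→G: 646.7 km
The longest leg is F–G at 646.7 km.

F–G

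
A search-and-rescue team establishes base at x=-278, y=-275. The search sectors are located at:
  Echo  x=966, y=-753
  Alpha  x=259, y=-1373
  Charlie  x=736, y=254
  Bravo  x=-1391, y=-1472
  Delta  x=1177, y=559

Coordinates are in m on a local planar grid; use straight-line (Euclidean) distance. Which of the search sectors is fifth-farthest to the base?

Charlie

Distance to each, sorted:
Delta: 1677.1 m
Bravo: 1634.5 m
Echo: 1332.7 m
Alpha: 1222.3 m
Charlie: 1143.7 m
The fifth-farthest is Charlie at 1143.7 m.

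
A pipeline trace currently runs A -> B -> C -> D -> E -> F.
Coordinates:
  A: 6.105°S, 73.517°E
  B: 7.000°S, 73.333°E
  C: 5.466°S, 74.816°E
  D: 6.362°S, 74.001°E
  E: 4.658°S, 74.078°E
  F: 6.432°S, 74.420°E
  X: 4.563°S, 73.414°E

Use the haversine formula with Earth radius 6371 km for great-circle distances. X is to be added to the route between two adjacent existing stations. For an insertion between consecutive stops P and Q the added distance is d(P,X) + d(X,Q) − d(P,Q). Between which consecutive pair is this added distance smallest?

Added distance for inserting X between each consecutive pair:
A–B: 341.4 km
B–C: 219.5 km
C–D: 260.9 km
D–E: 95.0 km
E–F: 109.3 km
Smallest added distance is 95.0 km, inserting between D and E.

between D and E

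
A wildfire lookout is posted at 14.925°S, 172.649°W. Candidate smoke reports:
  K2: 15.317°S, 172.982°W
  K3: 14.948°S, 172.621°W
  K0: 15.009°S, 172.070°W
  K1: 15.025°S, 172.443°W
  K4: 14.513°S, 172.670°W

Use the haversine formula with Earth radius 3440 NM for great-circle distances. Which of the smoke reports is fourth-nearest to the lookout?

K2

Distance to each, sorted:
K3: 2.1 NM
K1: 13.4 NM
K4: 24.8 NM
K2: 30.4 NM
K0: 34.0 NM
The fourth-nearest is K2 at 30.4 NM.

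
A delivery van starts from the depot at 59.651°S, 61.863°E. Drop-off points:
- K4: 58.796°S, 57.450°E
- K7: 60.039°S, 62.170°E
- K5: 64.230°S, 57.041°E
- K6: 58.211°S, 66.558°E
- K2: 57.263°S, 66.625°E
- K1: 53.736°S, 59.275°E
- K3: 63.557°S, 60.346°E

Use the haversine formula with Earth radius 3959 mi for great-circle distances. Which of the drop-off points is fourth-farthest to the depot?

Distance to each, sorted:
K1: 420.3 mi
K5: 352.9 mi
K3: 274.4 mi
K2: 238.3 mi
K6: 194.7 mi
K4: 166.8 mi
K7: 28.8 mi
The fourth-farthest is K2 at 238.3 mi.

K2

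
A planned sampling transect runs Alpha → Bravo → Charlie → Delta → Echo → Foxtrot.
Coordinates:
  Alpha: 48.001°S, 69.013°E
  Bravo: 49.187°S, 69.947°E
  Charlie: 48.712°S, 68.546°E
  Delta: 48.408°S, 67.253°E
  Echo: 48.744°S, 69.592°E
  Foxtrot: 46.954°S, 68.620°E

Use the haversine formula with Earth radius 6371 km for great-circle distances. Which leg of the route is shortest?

Leg distances:
Alpha→Bravo: 148.7 km
Bravo→Charlie: 115.1 km
Charlie→Delta: 101.0 km
Delta→Echo: 176.1 km
Echo→Foxtrot: 211.8 km
The shortest leg is Charlie–Delta at 101.0 km.

Charlie–Delta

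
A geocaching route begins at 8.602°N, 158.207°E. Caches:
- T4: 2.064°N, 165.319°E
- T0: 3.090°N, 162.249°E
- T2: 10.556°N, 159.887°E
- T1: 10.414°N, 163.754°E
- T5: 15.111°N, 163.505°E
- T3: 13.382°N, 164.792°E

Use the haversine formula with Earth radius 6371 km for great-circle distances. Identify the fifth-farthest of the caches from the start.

Distance to each, sorted:
T4: 1071.4 km
T5: 925.1 km
T3: 893.8 km
T0: 758.6 km
T1: 640.8 km
T2: 284.8 km
The fifth-farthest is T1 at 640.8 km.

T1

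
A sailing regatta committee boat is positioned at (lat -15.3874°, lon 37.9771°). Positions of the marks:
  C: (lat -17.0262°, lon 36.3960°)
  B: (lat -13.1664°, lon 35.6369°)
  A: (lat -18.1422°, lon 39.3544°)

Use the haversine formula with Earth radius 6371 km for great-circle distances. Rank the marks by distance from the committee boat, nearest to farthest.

C, A, B

Distances from the committee boat:
C (lat -17.0262°, lon 36.3960°): 248.4 km
A (lat -18.1422°, lon 39.3544°): 339.6 km
B (lat -13.1664°, lon 35.6369°): 353.0 km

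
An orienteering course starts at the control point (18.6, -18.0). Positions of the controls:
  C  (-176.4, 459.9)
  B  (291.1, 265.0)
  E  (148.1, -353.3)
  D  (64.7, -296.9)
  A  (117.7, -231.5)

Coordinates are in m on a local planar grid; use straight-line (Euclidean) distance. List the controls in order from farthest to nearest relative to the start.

C, B, E, D, A

Distance from the start at (18.6, -18.0) to each:
C (-176.4, 459.9): 516.2 m
B (291.1, 265.0): 392.9 m
E (148.1, -353.3): 359.4 m
D (64.7, -296.9): 282.7 m
A (117.7, -231.5): 235.4 m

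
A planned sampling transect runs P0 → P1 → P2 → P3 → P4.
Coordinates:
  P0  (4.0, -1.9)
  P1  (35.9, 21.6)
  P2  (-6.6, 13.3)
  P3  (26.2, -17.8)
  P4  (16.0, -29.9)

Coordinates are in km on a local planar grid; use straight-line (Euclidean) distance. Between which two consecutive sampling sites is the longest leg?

Leg distances:
P0→P1: 39.6 km
P1→P2: 43.3 km
P2→P3: 45.2 km
P3→P4: 15.8 km
The longest leg is P2–P3 at 45.2 km.

P2–P3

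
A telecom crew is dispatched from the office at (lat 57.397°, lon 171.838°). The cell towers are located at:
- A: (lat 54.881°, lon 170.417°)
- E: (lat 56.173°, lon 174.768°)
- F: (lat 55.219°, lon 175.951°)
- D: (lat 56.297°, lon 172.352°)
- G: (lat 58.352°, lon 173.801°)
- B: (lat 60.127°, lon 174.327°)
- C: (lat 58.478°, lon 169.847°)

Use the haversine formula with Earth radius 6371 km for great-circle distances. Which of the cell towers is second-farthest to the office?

Distance to each, sorted:
F: 350.6 km
B: 335.7 km
A: 293.3 km
E: 224.4 km
C: 168.1 km
G: 157.3 km
D: 126.2 km
The second-farthest is B at 335.7 km.

B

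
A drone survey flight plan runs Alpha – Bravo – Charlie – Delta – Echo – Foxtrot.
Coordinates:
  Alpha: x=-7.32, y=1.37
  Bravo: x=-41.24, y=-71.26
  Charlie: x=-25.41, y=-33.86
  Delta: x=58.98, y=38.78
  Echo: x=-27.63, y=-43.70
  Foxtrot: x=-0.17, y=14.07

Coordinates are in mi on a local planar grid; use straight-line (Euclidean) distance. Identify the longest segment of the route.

Leg distances:
Alpha→Bravo: 80.2 mi
Bravo→Charlie: 40.6 mi
Charlie→Delta: 111.3 mi
Delta→Echo: 119.6 mi
Echo→Foxtrot: 64.0 mi
The longest leg is Delta–Echo at 119.6 mi.

Delta–Echo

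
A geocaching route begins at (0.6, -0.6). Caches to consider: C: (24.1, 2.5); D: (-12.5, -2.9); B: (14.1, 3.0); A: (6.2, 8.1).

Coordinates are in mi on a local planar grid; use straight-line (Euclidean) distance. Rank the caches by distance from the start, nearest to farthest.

Computing each straight-line distance from (0.6, -0.6):
A (6.2, 8.1): 10.3 mi
D (-12.5, -2.9): 13.3 mi
B (14.1, 3.0): 14.0 mi
C (24.1, 2.5): 23.7 mi

A, D, B, C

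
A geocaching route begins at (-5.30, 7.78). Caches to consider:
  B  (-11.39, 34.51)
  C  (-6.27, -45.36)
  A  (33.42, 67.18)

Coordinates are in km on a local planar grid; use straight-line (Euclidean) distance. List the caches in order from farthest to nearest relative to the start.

Distances from the start:
A (33.42, 67.18): 70.9 km
C (-6.27, -45.36): 53.1 km
B (-11.39, 34.51): 27.4 km

A, C, B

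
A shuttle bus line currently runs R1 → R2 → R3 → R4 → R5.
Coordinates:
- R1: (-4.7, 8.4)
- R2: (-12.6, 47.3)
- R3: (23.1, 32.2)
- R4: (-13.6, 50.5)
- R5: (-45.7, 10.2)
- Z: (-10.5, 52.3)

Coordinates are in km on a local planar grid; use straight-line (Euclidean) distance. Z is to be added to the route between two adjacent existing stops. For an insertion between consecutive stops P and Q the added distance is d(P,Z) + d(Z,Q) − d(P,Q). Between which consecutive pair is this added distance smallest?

Added distance for inserting Z between each consecutive pair:
R1–R2: 10.0 km
R2–R3: 5.8 km
R3–R4: 1.7 km
R4–R5: 6.9 km
Smallest added distance is 1.7 km, inserting between R3 and R4.

between R3 and R4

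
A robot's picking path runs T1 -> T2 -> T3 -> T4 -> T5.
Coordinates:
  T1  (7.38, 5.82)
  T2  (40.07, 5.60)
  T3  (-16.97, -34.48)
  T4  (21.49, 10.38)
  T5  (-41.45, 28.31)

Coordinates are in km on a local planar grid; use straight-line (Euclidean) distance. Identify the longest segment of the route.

T2–T3

Leg distances:
T1→T2: 32.7 km
T2→T3: 69.7 km
T3→T4: 59.1 km
T4→T5: 65.4 km
The longest leg is T2–T3 at 69.7 km.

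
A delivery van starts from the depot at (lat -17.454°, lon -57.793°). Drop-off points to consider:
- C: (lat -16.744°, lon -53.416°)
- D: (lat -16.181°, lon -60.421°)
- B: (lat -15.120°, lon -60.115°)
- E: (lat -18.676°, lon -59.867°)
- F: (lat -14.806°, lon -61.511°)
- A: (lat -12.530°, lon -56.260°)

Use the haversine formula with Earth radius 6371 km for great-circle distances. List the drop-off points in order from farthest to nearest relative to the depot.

A, F, C, B, D, E

Computing each great-circle distance from (lat -17.454°, lon -57.793°):
A (lat -12.530°, lon -56.260°): 571.7 km
F (lat -14.806°, lon -61.511°): 494.4 km
C (lat -16.744°, lon -53.416°): 471.8 km
B (lat -15.120°, lon -60.115°): 358.8 km
D (lat -16.181°, lon -60.421°): 313.5 km
E (lat -18.676°, lon -59.867°): 257.9 km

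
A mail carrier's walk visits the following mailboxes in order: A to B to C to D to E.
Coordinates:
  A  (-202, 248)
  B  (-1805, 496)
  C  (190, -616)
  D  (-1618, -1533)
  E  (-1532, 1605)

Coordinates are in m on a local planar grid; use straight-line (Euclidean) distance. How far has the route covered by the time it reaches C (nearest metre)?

Leg distances:
A→B: 1622.1 m  (cumulative 1622.1 m)
B→C: 2284.0 m  (cumulative 3906.1 m)
Cumulative distance at C ≈ 3906 m.

3906 m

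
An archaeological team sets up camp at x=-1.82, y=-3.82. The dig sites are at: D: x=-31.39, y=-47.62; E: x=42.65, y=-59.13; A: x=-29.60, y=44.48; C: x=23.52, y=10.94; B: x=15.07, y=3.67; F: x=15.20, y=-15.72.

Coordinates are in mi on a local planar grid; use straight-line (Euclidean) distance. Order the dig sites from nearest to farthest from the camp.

Computing each straight-line distance from x=-1.82, y=-3.82:
B x=15.07, y=3.67: 18.5 mi
F x=15.20, y=-15.72: 20.8 mi
C x=23.52, y=10.94: 29.3 mi
D x=-31.39, y=-47.62: 52.8 mi
A x=-29.60, y=44.48: 55.7 mi
E x=42.65, y=-59.13: 71.0 mi

B, F, C, D, A, E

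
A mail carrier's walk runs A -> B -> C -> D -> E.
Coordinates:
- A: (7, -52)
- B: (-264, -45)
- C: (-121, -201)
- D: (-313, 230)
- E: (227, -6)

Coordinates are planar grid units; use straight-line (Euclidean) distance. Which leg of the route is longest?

D–E

Leg distances:
A→B: 271.1
B→C: 211.6
C→D: 471.8
D→E: 589.3
The longest leg is D–E at 589.3.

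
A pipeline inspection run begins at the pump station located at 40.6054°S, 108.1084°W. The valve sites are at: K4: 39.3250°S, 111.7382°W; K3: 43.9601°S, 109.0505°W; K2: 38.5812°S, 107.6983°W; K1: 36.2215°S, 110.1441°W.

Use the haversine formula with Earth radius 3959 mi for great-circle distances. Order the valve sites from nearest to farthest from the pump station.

K2, K4, K3, K1

Computing each great-circle distance from 40.6054°S, 108.1084°W:
K2 38.5812°S, 107.6983°W: 141.6 mi
K4 39.3250°S, 111.7382°W: 211.6 mi
K3 43.9601°S, 109.0505°W: 236.7 mi
K1 36.2215°S, 110.1441°W: 322.3 mi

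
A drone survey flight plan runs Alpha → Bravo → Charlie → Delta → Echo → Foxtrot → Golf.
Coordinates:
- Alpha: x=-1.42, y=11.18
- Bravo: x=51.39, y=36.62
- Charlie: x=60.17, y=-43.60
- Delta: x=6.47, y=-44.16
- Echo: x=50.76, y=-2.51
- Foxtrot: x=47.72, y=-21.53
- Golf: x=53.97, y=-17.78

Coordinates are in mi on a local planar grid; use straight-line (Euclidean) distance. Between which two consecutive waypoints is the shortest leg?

Foxtrot–Golf

Leg distances:
Alpha→Bravo: 58.6 mi
Bravo→Charlie: 80.7 mi
Charlie→Delta: 53.7 mi
Delta→Echo: 60.8 mi
Echo→Foxtrot: 19.3 mi
Foxtrot→Golf: 7.3 mi
The shortest leg is Foxtrot–Golf at 7.3 mi.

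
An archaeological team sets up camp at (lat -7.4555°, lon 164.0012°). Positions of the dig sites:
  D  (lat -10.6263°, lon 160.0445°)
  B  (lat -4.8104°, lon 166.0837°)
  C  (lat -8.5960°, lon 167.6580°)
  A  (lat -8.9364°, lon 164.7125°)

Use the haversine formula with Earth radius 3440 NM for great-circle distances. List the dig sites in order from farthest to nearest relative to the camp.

Distance from the camp at (lat -7.4555°, lon 164.0012°) to each:
D (lat -10.6263°, lon 160.0445°): 302.1 NM
C (lat -8.5960°, lon 167.6580°): 227.9 NM
B (lat -4.8104°, lon 166.0837°): 201.7 NM
A (lat -8.9364°, lon 164.7125°): 98.4 NM

D, C, B, A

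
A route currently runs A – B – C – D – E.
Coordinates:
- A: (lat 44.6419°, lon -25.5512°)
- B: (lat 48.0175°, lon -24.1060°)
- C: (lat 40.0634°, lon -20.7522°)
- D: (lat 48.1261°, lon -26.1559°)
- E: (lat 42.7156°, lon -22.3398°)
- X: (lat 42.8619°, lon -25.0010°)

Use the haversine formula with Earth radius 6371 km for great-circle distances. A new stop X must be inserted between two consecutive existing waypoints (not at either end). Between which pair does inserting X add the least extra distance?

Added distance for inserting X between each consecutive pair:
A–B: 388.9 km
B–C: 124.8 km
C–D: 69.1 km
D–E: 138.9 km
Smallest added distance is 69.1 km, inserting between C and D.

between C and D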